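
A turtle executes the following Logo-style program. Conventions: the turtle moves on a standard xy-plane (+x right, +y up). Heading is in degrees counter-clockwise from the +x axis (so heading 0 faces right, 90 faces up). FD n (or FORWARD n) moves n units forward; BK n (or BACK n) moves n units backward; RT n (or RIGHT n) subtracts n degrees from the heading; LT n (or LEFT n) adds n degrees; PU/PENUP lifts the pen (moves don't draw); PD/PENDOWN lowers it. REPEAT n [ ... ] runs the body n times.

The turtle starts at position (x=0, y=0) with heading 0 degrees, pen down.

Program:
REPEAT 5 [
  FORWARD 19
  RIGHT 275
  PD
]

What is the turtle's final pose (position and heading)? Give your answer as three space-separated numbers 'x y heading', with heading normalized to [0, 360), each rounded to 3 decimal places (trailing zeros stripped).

Executing turtle program step by step:
Start: pos=(0,0), heading=0, pen down
REPEAT 5 [
  -- iteration 1/5 --
  FD 19: (0,0) -> (19,0) [heading=0, draw]
  RT 275: heading 0 -> 85
  PD: pen down
  -- iteration 2/5 --
  FD 19: (19,0) -> (20.656,18.928) [heading=85, draw]
  RT 275: heading 85 -> 170
  PD: pen down
  -- iteration 3/5 --
  FD 19: (20.656,18.928) -> (1.945,22.227) [heading=170, draw]
  RT 275: heading 170 -> 255
  PD: pen down
  -- iteration 4/5 --
  FD 19: (1.945,22.227) -> (-2.973,3.874) [heading=255, draw]
  RT 275: heading 255 -> 340
  PD: pen down
  -- iteration 5/5 --
  FD 19: (-2.973,3.874) -> (14.881,-2.624) [heading=340, draw]
  RT 275: heading 340 -> 65
  PD: pen down
]
Final: pos=(14.881,-2.624), heading=65, 5 segment(s) drawn

Answer: 14.881 -2.624 65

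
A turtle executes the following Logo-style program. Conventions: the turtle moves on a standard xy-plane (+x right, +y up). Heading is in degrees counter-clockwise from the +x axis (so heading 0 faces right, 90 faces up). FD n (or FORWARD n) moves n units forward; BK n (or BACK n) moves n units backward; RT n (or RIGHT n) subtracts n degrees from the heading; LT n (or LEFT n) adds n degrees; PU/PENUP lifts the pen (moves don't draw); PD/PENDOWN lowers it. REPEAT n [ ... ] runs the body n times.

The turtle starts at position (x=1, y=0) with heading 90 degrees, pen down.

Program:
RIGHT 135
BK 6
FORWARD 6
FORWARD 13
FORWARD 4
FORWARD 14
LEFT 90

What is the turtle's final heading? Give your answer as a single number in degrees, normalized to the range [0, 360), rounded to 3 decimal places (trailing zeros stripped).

Executing turtle program step by step:
Start: pos=(1,0), heading=90, pen down
RT 135: heading 90 -> 315
BK 6: (1,0) -> (-3.243,4.243) [heading=315, draw]
FD 6: (-3.243,4.243) -> (1,0) [heading=315, draw]
FD 13: (1,0) -> (10.192,-9.192) [heading=315, draw]
FD 4: (10.192,-9.192) -> (13.021,-12.021) [heading=315, draw]
FD 14: (13.021,-12.021) -> (22.92,-21.92) [heading=315, draw]
LT 90: heading 315 -> 45
Final: pos=(22.92,-21.92), heading=45, 5 segment(s) drawn

Answer: 45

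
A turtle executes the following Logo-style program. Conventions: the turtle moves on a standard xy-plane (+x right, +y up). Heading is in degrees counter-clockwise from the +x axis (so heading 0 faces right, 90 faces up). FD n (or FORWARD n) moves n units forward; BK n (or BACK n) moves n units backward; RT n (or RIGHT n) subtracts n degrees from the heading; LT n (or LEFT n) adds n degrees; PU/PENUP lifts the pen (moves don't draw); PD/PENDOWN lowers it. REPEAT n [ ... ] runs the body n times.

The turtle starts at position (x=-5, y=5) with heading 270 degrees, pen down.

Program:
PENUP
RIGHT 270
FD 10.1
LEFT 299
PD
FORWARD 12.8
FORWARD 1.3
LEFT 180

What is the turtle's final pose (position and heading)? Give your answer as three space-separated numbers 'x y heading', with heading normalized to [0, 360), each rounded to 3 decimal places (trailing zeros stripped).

Executing turtle program step by step:
Start: pos=(-5,5), heading=270, pen down
PU: pen up
RT 270: heading 270 -> 0
FD 10.1: (-5,5) -> (5.1,5) [heading=0, move]
LT 299: heading 0 -> 299
PD: pen down
FD 12.8: (5.1,5) -> (11.306,-6.195) [heading=299, draw]
FD 1.3: (11.306,-6.195) -> (11.936,-7.332) [heading=299, draw]
LT 180: heading 299 -> 119
Final: pos=(11.936,-7.332), heading=119, 2 segment(s) drawn

Answer: 11.936 -7.332 119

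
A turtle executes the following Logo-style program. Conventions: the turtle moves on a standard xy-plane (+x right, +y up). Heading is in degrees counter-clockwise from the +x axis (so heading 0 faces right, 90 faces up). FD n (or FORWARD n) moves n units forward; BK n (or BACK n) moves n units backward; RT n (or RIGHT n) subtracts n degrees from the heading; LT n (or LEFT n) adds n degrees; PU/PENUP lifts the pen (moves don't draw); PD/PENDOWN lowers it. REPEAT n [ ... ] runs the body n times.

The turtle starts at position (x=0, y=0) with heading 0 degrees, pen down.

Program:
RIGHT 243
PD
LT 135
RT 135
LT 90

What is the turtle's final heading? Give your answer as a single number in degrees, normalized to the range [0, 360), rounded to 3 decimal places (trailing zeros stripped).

Answer: 207

Derivation:
Executing turtle program step by step:
Start: pos=(0,0), heading=0, pen down
RT 243: heading 0 -> 117
PD: pen down
LT 135: heading 117 -> 252
RT 135: heading 252 -> 117
LT 90: heading 117 -> 207
Final: pos=(0,0), heading=207, 0 segment(s) drawn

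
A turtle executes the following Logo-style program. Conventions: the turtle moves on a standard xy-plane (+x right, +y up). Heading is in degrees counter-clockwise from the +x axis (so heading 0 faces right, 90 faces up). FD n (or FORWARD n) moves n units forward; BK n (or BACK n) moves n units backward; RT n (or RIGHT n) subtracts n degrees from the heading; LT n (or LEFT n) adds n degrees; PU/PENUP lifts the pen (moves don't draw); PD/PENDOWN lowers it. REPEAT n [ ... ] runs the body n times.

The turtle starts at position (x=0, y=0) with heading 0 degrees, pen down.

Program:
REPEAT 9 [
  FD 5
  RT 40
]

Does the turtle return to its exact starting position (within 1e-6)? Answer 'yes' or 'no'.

Answer: yes

Derivation:
Executing turtle program step by step:
Start: pos=(0,0), heading=0, pen down
REPEAT 9 [
  -- iteration 1/9 --
  FD 5: (0,0) -> (5,0) [heading=0, draw]
  RT 40: heading 0 -> 320
  -- iteration 2/9 --
  FD 5: (5,0) -> (8.83,-3.214) [heading=320, draw]
  RT 40: heading 320 -> 280
  -- iteration 3/9 --
  FD 5: (8.83,-3.214) -> (9.698,-8.138) [heading=280, draw]
  RT 40: heading 280 -> 240
  -- iteration 4/9 --
  FD 5: (9.698,-8.138) -> (7.198,-12.468) [heading=240, draw]
  RT 40: heading 240 -> 200
  -- iteration 5/9 --
  FD 5: (7.198,-12.468) -> (2.5,-14.178) [heading=200, draw]
  RT 40: heading 200 -> 160
  -- iteration 6/9 --
  FD 5: (2.5,-14.178) -> (-2.198,-12.468) [heading=160, draw]
  RT 40: heading 160 -> 120
  -- iteration 7/9 --
  FD 5: (-2.198,-12.468) -> (-4.698,-8.138) [heading=120, draw]
  RT 40: heading 120 -> 80
  -- iteration 8/9 --
  FD 5: (-4.698,-8.138) -> (-3.83,-3.214) [heading=80, draw]
  RT 40: heading 80 -> 40
  -- iteration 9/9 --
  FD 5: (-3.83,-3.214) -> (0,0) [heading=40, draw]
  RT 40: heading 40 -> 0
]
Final: pos=(0,0), heading=0, 9 segment(s) drawn

Start position: (0, 0)
Final position: (0, 0)
Distance = 0; < 1e-6 -> CLOSED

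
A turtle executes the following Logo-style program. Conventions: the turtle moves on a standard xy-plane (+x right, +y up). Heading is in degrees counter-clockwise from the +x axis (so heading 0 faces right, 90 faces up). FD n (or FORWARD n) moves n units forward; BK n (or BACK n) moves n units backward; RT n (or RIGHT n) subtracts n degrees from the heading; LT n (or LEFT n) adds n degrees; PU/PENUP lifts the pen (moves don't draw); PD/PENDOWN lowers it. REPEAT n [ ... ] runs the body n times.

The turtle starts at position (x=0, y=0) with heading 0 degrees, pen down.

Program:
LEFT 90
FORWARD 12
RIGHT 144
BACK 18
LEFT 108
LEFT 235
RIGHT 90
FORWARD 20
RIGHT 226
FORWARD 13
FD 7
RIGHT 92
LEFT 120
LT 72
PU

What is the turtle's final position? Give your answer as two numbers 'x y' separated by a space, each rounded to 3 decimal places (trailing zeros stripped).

Executing turtle program step by step:
Start: pos=(0,0), heading=0, pen down
LT 90: heading 0 -> 90
FD 12: (0,0) -> (0,12) [heading=90, draw]
RT 144: heading 90 -> 306
BK 18: (0,12) -> (-10.58,26.562) [heading=306, draw]
LT 108: heading 306 -> 54
LT 235: heading 54 -> 289
RT 90: heading 289 -> 199
FD 20: (-10.58,26.562) -> (-29.491,20.051) [heading=199, draw]
RT 226: heading 199 -> 333
FD 13: (-29.491,20.051) -> (-17.907,14.149) [heading=333, draw]
FD 7: (-17.907,14.149) -> (-11.67,10.971) [heading=333, draw]
RT 92: heading 333 -> 241
LT 120: heading 241 -> 1
LT 72: heading 1 -> 73
PU: pen up
Final: pos=(-11.67,10.971), heading=73, 5 segment(s) drawn

Answer: -11.67 10.971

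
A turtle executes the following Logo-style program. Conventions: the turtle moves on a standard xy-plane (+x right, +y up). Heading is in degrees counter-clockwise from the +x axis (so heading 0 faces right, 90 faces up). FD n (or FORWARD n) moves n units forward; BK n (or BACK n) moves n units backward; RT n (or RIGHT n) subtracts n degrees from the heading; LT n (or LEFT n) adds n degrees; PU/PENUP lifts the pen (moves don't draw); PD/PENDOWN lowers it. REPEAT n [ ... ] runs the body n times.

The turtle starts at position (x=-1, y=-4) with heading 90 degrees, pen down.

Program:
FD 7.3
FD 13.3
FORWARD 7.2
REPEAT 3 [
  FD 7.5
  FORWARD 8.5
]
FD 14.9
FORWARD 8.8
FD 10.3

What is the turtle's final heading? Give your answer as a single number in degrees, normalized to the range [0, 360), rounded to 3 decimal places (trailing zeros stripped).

Answer: 90

Derivation:
Executing turtle program step by step:
Start: pos=(-1,-4), heading=90, pen down
FD 7.3: (-1,-4) -> (-1,3.3) [heading=90, draw]
FD 13.3: (-1,3.3) -> (-1,16.6) [heading=90, draw]
FD 7.2: (-1,16.6) -> (-1,23.8) [heading=90, draw]
REPEAT 3 [
  -- iteration 1/3 --
  FD 7.5: (-1,23.8) -> (-1,31.3) [heading=90, draw]
  FD 8.5: (-1,31.3) -> (-1,39.8) [heading=90, draw]
  -- iteration 2/3 --
  FD 7.5: (-1,39.8) -> (-1,47.3) [heading=90, draw]
  FD 8.5: (-1,47.3) -> (-1,55.8) [heading=90, draw]
  -- iteration 3/3 --
  FD 7.5: (-1,55.8) -> (-1,63.3) [heading=90, draw]
  FD 8.5: (-1,63.3) -> (-1,71.8) [heading=90, draw]
]
FD 14.9: (-1,71.8) -> (-1,86.7) [heading=90, draw]
FD 8.8: (-1,86.7) -> (-1,95.5) [heading=90, draw]
FD 10.3: (-1,95.5) -> (-1,105.8) [heading=90, draw]
Final: pos=(-1,105.8), heading=90, 12 segment(s) drawn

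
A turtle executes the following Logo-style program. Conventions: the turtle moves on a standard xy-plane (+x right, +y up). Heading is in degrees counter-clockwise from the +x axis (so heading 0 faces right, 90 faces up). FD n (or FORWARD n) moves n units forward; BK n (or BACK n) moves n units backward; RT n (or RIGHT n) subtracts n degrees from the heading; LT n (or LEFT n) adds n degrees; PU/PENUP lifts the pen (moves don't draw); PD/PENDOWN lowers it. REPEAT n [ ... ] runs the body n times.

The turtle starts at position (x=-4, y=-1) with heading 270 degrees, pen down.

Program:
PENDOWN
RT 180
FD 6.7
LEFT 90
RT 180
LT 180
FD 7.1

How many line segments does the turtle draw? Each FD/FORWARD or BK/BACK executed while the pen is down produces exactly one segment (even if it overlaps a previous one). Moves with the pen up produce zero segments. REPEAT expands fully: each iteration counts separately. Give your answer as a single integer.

Answer: 2

Derivation:
Executing turtle program step by step:
Start: pos=(-4,-1), heading=270, pen down
PD: pen down
RT 180: heading 270 -> 90
FD 6.7: (-4,-1) -> (-4,5.7) [heading=90, draw]
LT 90: heading 90 -> 180
RT 180: heading 180 -> 0
LT 180: heading 0 -> 180
FD 7.1: (-4,5.7) -> (-11.1,5.7) [heading=180, draw]
Final: pos=(-11.1,5.7), heading=180, 2 segment(s) drawn
Segments drawn: 2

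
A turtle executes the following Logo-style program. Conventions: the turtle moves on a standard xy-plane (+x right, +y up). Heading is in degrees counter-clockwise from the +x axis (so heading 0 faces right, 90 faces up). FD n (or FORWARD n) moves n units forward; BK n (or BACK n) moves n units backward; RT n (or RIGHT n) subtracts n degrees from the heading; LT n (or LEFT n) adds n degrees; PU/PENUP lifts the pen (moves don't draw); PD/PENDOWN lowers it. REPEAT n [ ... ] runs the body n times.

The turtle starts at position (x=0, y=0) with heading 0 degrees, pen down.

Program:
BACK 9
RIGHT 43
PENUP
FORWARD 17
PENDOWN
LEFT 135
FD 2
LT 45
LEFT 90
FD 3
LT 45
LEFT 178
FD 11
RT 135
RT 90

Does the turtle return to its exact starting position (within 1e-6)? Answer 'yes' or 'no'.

Executing turtle program step by step:
Start: pos=(0,0), heading=0, pen down
BK 9: (0,0) -> (-9,0) [heading=0, draw]
RT 43: heading 0 -> 317
PU: pen up
FD 17: (-9,0) -> (3.433,-11.594) [heading=317, move]
PD: pen down
LT 135: heading 317 -> 92
FD 2: (3.433,-11.594) -> (3.363,-9.595) [heading=92, draw]
LT 45: heading 92 -> 137
LT 90: heading 137 -> 227
FD 3: (3.363,-9.595) -> (1.317,-11.789) [heading=227, draw]
LT 45: heading 227 -> 272
LT 178: heading 272 -> 90
FD 11: (1.317,-11.789) -> (1.317,-0.789) [heading=90, draw]
RT 135: heading 90 -> 315
RT 90: heading 315 -> 225
Final: pos=(1.317,-0.789), heading=225, 4 segment(s) drawn

Start position: (0, 0)
Final position: (1.317, -0.789)
Distance = 1.536; >= 1e-6 -> NOT closed

Answer: no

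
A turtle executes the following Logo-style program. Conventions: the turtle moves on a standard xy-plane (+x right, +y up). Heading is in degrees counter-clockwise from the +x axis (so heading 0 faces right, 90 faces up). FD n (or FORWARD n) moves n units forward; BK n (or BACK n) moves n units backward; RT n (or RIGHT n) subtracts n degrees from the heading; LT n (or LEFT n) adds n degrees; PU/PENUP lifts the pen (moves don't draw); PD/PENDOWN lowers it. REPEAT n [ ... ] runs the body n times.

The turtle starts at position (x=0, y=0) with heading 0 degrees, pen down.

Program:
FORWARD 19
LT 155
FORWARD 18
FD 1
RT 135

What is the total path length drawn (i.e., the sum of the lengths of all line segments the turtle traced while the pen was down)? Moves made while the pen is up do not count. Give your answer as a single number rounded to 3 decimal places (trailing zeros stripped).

Answer: 38

Derivation:
Executing turtle program step by step:
Start: pos=(0,0), heading=0, pen down
FD 19: (0,0) -> (19,0) [heading=0, draw]
LT 155: heading 0 -> 155
FD 18: (19,0) -> (2.686,7.607) [heading=155, draw]
FD 1: (2.686,7.607) -> (1.78,8.03) [heading=155, draw]
RT 135: heading 155 -> 20
Final: pos=(1.78,8.03), heading=20, 3 segment(s) drawn

Segment lengths:
  seg 1: (0,0) -> (19,0), length = 19
  seg 2: (19,0) -> (2.686,7.607), length = 18
  seg 3: (2.686,7.607) -> (1.78,8.03), length = 1
Total = 38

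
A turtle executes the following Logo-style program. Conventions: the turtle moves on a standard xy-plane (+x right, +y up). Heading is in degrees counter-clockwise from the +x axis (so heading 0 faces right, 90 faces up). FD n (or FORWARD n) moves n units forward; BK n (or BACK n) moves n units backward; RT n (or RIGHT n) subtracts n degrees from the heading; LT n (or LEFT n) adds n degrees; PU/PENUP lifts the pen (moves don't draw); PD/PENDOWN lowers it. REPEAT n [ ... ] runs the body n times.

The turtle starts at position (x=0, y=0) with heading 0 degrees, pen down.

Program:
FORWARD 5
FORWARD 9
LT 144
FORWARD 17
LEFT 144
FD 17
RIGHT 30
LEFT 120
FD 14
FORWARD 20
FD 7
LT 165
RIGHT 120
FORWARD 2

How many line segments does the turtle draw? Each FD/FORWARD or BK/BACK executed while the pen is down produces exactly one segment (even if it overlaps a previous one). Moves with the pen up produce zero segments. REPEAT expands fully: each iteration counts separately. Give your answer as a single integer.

Executing turtle program step by step:
Start: pos=(0,0), heading=0, pen down
FD 5: (0,0) -> (5,0) [heading=0, draw]
FD 9: (5,0) -> (14,0) [heading=0, draw]
LT 144: heading 0 -> 144
FD 17: (14,0) -> (0.247,9.992) [heading=144, draw]
LT 144: heading 144 -> 288
FD 17: (0.247,9.992) -> (5.5,-6.176) [heading=288, draw]
RT 30: heading 288 -> 258
LT 120: heading 258 -> 18
FD 14: (5.5,-6.176) -> (18.815,-1.849) [heading=18, draw]
FD 20: (18.815,-1.849) -> (37.836,4.331) [heading=18, draw]
FD 7: (37.836,4.331) -> (44.493,6.494) [heading=18, draw]
LT 165: heading 18 -> 183
RT 120: heading 183 -> 63
FD 2: (44.493,6.494) -> (45.401,8.276) [heading=63, draw]
Final: pos=(45.401,8.276), heading=63, 8 segment(s) drawn
Segments drawn: 8

Answer: 8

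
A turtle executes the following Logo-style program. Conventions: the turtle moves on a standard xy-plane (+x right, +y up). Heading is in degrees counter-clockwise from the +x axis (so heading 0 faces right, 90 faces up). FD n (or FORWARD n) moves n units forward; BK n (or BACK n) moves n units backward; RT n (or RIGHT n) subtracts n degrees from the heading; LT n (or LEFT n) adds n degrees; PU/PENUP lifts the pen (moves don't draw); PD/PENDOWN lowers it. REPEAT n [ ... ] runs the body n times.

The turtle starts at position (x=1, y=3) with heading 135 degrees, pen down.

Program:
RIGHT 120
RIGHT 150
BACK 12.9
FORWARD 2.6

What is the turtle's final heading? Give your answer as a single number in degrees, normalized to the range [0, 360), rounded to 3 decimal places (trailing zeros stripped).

Answer: 225

Derivation:
Executing turtle program step by step:
Start: pos=(1,3), heading=135, pen down
RT 120: heading 135 -> 15
RT 150: heading 15 -> 225
BK 12.9: (1,3) -> (10.122,12.122) [heading=225, draw]
FD 2.6: (10.122,12.122) -> (8.283,10.283) [heading=225, draw]
Final: pos=(8.283,10.283), heading=225, 2 segment(s) drawn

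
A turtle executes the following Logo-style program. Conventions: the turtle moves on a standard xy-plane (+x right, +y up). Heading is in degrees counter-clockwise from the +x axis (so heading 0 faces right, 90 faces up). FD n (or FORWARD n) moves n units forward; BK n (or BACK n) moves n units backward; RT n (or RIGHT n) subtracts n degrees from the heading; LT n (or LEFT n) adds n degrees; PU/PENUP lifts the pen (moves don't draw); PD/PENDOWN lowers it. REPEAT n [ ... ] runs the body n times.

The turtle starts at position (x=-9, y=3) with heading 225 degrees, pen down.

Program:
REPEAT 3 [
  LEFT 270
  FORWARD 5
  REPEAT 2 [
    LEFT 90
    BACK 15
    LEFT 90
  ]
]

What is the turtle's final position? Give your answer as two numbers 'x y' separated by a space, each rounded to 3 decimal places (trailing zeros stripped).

Answer: -5.464 6.536

Derivation:
Executing turtle program step by step:
Start: pos=(-9,3), heading=225, pen down
REPEAT 3 [
  -- iteration 1/3 --
  LT 270: heading 225 -> 135
  FD 5: (-9,3) -> (-12.536,6.536) [heading=135, draw]
  REPEAT 2 [
    -- iteration 1/2 --
    LT 90: heading 135 -> 225
    BK 15: (-12.536,6.536) -> (-1.929,17.142) [heading=225, draw]
    LT 90: heading 225 -> 315
    -- iteration 2/2 --
    LT 90: heading 315 -> 45
    BK 15: (-1.929,17.142) -> (-12.536,6.536) [heading=45, draw]
    LT 90: heading 45 -> 135
  ]
  -- iteration 2/3 --
  LT 270: heading 135 -> 45
  FD 5: (-12.536,6.536) -> (-9,10.071) [heading=45, draw]
  REPEAT 2 [
    -- iteration 1/2 --
    LT 90: heading 45 -> 135
    BK 15: (-9,10.071) -> (1.607,-0.536) [heading=135, draw]
    LT 90: heading 135 -> 225
    -- iteration 2/2 --
    LT 90: heading 225 -> 315
    BK 15: (1.607,-0.536) -> (-9,10.071) [heading=315, draw]
    LT 90: heading 315 -> 45
  ]
  -- iteration 3/3 --
  LT 270: heading 45 -> 315
  FD 5: (-9,10.071) -> (-5.464,6.536) [heading=315, draw]
  REPEAT 2 [
    -- iteration 1/2 --
    LT 90: heading 315 -> 45
    BK 15: (-5.464,6.536) -> (-16.071,-4.071) [heading=45, draw]
    LT 90: heading 45 -> 135
    -- iteration 2/2 --
    LT 90: heading 135 -> 225
    BK 15: (-16.071,-4.071) -> (-5.464,6.536) [heading=225, draw]
    LT 90: heading 225 -> 315
  ]
]
Final: pos=(-5.464,6.536), heading=315, 9 segment(s) drawn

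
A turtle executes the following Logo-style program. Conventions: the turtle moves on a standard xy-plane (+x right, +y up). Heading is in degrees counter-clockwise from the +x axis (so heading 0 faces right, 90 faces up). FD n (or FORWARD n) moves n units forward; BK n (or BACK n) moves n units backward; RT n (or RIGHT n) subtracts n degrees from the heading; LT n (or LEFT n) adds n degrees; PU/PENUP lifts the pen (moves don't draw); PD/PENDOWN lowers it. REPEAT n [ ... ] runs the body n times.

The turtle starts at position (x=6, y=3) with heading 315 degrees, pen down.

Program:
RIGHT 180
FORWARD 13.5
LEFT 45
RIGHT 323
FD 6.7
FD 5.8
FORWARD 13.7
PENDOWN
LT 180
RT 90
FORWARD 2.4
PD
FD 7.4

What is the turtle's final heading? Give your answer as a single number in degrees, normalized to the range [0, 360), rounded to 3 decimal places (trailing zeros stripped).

Answer: 307

Derivation:
Executing turtle program step by step:
Start: pos=(6,3), heading=315, pen down
RT 180: heading 315 -> 135
FD 13.5: (6,3) -> (-3.546,12.546) [heading=135, draw]
LT 45: heading 135 -> 180
RT 323: heading 180 -> 217
FD 6.7: (-3.546,12.546) -> (-8.897,8.514) [heading=217, draw]
FD 5.8: (-8.897,8.514) -> (-13.529,5.023) [heading=217, draw]
FD 13.7: (-13.529,5.023) -> (-24.47,-3.222) [heading=217, draw]
PD: pen down
LT 180: heading 217 -> 37
RT 90: heading 37 -> 307
FD 2.4: (-24.47,-3.222) -> (-23.026,-5.138) [heading=307, draw]
PD: pen down
FD 7.4: (-23.026,-5.138) -> (-18.572,-11.048) [heading=307, draw]
Final: pos=(-18.572,-11.048), heading=307, 6 segment(s) drawn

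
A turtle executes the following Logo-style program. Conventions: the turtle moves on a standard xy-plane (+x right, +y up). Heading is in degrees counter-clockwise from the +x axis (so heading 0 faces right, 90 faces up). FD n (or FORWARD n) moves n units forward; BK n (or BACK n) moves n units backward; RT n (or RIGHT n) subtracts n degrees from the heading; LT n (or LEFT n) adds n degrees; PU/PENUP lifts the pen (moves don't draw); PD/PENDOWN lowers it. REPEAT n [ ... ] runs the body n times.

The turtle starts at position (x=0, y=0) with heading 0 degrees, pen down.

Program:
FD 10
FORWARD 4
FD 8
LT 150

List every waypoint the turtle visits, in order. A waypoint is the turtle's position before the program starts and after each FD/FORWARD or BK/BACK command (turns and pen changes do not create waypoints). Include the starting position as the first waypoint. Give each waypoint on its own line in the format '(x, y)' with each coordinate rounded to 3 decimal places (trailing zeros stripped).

Executing turtle program step by step:
Start: pos=(0,0), heading=0, pen down
FD 10: (0,0) -> (10,0) [heading=0, draw]
FD 4: (10,0) -> (14,0) [heading=0, draw]
FD 8: (14,0) -> (22,0) [heading=0, draw]
LT 150: heading 0 -> 150
Final: pos=(22,0), heading=150, 3 segment(s) drawn
Waypoints (4 total):
(0, 0)
(10, 0)
(14, 0)
(22, 0)

Answer: (0, 0)
(10, 0)
(14, 0)
(22, 0)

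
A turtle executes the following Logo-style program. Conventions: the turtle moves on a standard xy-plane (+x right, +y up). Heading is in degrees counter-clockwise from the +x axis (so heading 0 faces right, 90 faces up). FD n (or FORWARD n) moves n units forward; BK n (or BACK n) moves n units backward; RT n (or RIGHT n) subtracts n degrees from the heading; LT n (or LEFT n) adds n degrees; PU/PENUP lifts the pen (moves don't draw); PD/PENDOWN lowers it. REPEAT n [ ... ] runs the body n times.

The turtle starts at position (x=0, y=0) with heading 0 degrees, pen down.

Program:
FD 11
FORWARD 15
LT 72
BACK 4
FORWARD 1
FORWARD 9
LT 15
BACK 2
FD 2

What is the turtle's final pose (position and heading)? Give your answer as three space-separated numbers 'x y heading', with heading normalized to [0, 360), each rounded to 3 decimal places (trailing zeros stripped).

Answer: 27.854 5.706 87

Derivation:
Executing turtle program step by step:
Start: pos=(0,0), heading=0, pen down
FD 11: (0,0) -> (11,0) [heading=0, draw]
FD 15: (11,0) -> (26,0) [heading=0, draw]
LT 72: heading 0 -> 72
BK 4: (26,0) -> (24.764,-3.804) [heading=72, draw]
FD 1: (24.764,-3.804) -> (25.073,-2.853) [heading=72, draw]
FD 9: (25.073,-2.853) -> (27.854,5.706) [heading=72, draw]
LT 15: heading 72 -> 87
BK 2: (27.854,5.706) -> (27.749,3.709) [heading=87, draw]
FD 2: (27.749,3.709) -> (27.854,5.706) [heading=87, draw]
Final: pos=(27.854,5.706), heading=87, 7 segment(s) drawn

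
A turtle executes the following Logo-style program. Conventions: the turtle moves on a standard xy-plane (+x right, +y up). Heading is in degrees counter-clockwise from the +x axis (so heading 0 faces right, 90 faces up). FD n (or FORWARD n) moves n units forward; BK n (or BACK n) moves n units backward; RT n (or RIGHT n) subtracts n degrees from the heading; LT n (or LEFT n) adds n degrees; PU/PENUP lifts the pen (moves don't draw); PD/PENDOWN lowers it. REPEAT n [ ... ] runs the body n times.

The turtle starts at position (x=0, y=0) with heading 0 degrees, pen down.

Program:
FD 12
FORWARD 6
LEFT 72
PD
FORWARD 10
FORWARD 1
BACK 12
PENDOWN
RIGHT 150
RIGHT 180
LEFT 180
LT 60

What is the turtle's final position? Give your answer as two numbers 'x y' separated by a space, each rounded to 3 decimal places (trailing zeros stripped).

Answer: 17.691 -0.951

Derivation:
Executing turtle program step by step:
Start: pos=(0,0), heading=0, pen down
FD 12: (0,0) -> (12,0) [heading=0, draw]
FD 6: (12,0) -> (18,0) [heading=0, draw]
LT 72: heading 0 -> 72
PD: pen down
FD 10: (18,0) -> (21.09,9.511) [heading=72, draw]
FD 1: (21.09,9.511) -> (21.399,10.462) [heading=72, draw]
BK 12: (21.399,10.462) -> (17.691,-0.951) [heading=72, draw]
PD: pen down
RT 150: heading 72 -> 282
RT 180: heading 282 -> 102
LT 180: heading 102 -> 282
LT 60: heading 282 -> 342
Final: pos=(17.691,-0.951), heading=342, 5 segment(s) drawn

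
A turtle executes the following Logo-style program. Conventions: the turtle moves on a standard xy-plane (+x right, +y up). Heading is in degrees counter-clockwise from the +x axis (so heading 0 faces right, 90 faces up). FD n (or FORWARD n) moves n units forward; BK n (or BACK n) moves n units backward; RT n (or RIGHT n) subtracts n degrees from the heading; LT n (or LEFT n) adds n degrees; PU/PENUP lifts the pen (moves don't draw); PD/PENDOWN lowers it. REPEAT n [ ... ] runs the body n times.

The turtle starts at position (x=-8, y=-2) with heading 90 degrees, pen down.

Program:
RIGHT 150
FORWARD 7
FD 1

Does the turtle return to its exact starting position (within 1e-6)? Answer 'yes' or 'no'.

Answer: no

Derivation:
Executing turtle program step by step:
Start: pos=(-8,-2), heading=90, pen down
RT 150: heading 90 -> 300
FD 7: (-8,-2) -> (-4.5,-8.062) [heading=300, draw]
FD 1: (-4.5,-8.062) -> (-4,-8.928) [heading=300, draw]
Final: pos=(-4,-8.928), heading=300, 2 segment(s) drawn

Start position: (-8, -2)
Final position: (-4, -8.928)
Distance = 8; >= 1e-6 -> NOT closed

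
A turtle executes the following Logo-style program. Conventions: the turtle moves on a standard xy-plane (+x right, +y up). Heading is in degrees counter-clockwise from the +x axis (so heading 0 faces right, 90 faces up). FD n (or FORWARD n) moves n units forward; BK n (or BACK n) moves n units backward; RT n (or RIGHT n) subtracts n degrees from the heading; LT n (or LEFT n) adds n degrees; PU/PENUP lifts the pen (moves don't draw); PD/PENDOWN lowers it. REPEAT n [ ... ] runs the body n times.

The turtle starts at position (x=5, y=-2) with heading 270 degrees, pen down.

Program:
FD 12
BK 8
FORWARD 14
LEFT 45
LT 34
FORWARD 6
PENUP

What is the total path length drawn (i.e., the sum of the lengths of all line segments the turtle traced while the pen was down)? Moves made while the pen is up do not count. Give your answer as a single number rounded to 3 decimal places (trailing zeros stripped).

Answer: 40

Derivation:
Executing turtle program step by step:
Start: pos=(5,-2), heading=270, pen down
FD 12: (5,-2) -> (5,-14) [heading=270, draw]
BK 8: (5,-14) -> (5,-6) [heading=270, draw]
FD 14: (5,-6) -> (5,-20) [heading=270, draw]
LT 45: heading 270 -> 315
LT 34: heading 315 -> 349
FD 6: (5,-20) -> (10.89,-21.145) [heading=349, draw]
PU: pen up
Final: pos=(10.89,-21.145), heading=349, 4 segment(s) drawn

Segment lengths:
  seg 1: (5,-2) -> (5,-14), length = 12
  seg 2: (5,-14) -> (5,-6), length = 8
  seg 3: (5,-6) -> (5,-20), length = 14
  seg 4: (5,-20) -> (10.89,-21.145), length = 6
Total = 40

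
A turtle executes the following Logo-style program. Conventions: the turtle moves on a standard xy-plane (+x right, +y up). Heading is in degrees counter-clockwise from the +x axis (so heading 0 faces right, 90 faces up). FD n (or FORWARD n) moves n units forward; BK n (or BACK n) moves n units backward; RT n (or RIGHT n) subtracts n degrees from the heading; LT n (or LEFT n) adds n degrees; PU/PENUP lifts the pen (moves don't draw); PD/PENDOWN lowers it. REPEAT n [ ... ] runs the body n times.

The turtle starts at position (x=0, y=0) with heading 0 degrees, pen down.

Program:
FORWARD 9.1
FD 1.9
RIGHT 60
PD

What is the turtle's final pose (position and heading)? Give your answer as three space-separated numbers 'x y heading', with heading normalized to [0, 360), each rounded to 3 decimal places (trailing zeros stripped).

Answer: 11 0 300

Derivation:
Executing turtle program step by step:
Start: pos=(0,0), heading=0, pen down
FD 9.1: (0,0) -> (9.1,0) [heading=0, draw]
FD 1.9: (9.1,0) -> (11,0) [heading=0, draw]
RT 60: heading 0 -> 300
PD: pen down
Final: pos=(11,0), heading=300, 2 segment(s) drawn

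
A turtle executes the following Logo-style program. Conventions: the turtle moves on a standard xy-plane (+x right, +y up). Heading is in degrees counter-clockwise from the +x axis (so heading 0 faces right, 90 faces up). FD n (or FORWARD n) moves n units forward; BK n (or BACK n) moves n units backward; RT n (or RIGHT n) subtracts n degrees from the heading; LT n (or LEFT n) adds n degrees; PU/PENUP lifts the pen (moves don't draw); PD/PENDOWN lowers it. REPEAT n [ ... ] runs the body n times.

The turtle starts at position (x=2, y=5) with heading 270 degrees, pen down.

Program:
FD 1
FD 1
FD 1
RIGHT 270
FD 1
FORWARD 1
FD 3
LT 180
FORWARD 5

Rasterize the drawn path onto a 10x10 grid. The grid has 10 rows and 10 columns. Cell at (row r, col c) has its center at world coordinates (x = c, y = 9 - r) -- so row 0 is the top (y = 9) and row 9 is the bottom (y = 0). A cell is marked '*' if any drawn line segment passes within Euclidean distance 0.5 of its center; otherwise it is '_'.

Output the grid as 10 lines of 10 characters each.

Answer: __________
__________
__________
__________
__*_______
__*_______
__*_______
__******__
__________
__________

Derivation:
Segment 0: (2,5) -> (2,4)
Segment 1: (2,4) -> (2,3)
Segment 2: (2,3) -> (2,2)
Segment 3: (2,2) -> (3,2)
Segment 4: (3,2) -> (4,2)
Segment 5: (4,2) -> (7,2)
Segment 6: (7,2) -> (2,2)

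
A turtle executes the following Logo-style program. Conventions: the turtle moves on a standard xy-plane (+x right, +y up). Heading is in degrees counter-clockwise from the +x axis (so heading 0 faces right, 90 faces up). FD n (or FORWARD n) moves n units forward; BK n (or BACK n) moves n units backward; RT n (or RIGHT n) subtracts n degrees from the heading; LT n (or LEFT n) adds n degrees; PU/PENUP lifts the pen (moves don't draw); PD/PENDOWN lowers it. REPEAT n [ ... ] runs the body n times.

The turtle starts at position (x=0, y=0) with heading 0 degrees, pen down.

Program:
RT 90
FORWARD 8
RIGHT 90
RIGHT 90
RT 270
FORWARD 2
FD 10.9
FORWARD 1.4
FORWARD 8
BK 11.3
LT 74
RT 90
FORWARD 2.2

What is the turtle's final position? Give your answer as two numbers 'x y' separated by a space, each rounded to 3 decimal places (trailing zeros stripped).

Executing turtle program step by step:
Start: pos=(0,0), heading=0, pen down
RT 90: heading 0 -> 270
FD 8: (0,0) -> (0,-8) [heading=270, draw]
RT 90: heading 270 -> 180
RT 90: heading 180 -> 90
RT 270: heading 90 -> 180
FD 2: (0,-8) -> (-2,-8) [heading=180, draw]
FD 10.9: (-2,-8) -> (-12.9,-8) [heading=180, draw]
FD 1.4: (-12.9,-8) -> (-14.3,-8) [heading=180, draw]
FD 8: (-14.3,-8) -> (-22.3,-8) [heading=180, draw]
BK 11.3: (-22.3,-8) -> (-11,-8) [heading=180, draw]
LT 74: heading 180 -> 254
RT 90: heading 254 -> 164
FD 2.2: (-11,-8) -> (-13.115,-7.394) [heading=164, draw]
Final: pos=(-13.115,-7.394), heading=164, 7 segment(s) drawn

Answer: -13.115 -7.394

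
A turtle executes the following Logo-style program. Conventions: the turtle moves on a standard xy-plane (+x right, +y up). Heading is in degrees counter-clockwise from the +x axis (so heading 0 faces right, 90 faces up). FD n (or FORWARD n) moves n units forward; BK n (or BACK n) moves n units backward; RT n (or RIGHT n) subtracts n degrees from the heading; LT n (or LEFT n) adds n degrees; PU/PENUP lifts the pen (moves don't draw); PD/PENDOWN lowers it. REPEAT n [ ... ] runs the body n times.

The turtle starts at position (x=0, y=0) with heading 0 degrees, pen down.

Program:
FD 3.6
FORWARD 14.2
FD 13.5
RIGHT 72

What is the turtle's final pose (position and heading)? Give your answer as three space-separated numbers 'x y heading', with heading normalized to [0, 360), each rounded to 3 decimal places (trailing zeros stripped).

Executing turtle program step by step:
Start: pos=(0,0), heading=0, pen down
FD 3.6: (0,0) -> (3.6,0) [heading=0, draw]
FD 14.2: (3.6,0) -> (17.8,0) [heading=0, draw]
FD 13.5: (17.8,0) -> (31.3,0) [heading=0, draw]
RT 72: heading 0 -> 288
Final: pos=(31.3,0), heading=288, 3 segment(s) drawn

Answer: 31.3 0 288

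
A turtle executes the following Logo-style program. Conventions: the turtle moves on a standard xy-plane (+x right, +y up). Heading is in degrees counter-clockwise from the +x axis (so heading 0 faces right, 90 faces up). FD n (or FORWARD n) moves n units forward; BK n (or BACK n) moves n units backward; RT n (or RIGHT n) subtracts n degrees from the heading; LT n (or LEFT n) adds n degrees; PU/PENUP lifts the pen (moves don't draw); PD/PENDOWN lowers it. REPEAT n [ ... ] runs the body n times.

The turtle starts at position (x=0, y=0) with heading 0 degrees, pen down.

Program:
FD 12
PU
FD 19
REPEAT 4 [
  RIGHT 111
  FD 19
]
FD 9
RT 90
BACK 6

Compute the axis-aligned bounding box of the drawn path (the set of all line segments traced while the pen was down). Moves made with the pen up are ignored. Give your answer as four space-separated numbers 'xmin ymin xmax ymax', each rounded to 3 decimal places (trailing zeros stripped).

Executing turtle program step by step:
Start: pos=(0,0), heading=0, pen down
FD 12: (0,0) -> (12,0) [heading=0, draw]
PU: pen up
FD 19: (12,0) -> (31,0) [heading=0, move]
REPEAT 4 [
  -- iteration 1/4 --
  RT 111: heading 0 -> 249
  FD 19: (31,0) -> (24.191,-17.738) [heading=249, move]
  -- iteration 2/4 --
  RT 111: heading 249 -> 138
  FD 19: (24.191,-17.738) -> (10.071,-5.025) [heading=138, move]
  -- iteration 3/4 --
  RT 111: heading 138 -> 27
  FD 19: (10.071,-5.025) -> (27,3.601) [heading=27, move]
  -- iteration 4/4 --
  RT 111: heading 27 -> 276
  FD 19: (27,3.601) -> (28.986,-15.295) [heading=276, move]
]
FD 9: (28.986,-15.295) -> (29.927,-24.245) [heading=276, move]
RT 90: heading 276 -> 186
BK 6: (29.927,-24.245) -> (35.894,-23.618) [heading=186, move]
Final: pos=(35.894,-23.618), heading=186, 1 segment(s) drawn

Segment endpoints: x in {0, 12}, y in {0}
xmin=0, ymin=0, xmax=12, ymax=0

Answer: 0 0 12 0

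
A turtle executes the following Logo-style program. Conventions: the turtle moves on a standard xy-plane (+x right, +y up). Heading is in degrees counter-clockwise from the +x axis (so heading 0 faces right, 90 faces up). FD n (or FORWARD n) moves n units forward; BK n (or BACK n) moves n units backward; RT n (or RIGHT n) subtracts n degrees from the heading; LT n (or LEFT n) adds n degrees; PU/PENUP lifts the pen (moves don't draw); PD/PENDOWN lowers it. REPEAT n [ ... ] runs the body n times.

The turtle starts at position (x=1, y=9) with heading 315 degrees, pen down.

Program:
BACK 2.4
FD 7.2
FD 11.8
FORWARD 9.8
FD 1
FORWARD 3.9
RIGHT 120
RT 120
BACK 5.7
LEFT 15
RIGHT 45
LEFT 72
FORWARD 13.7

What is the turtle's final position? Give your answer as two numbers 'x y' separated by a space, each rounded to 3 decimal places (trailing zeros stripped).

Executing turtle program step by step:
Start: pos=(1,9), heading=315, pen down
BK 2.4: (1,9) -> (-0.697,10.697) [heading=315, draw]
FD 7.2: (-0.697,10.697) -> (4.394,5.606) [heading=315, draw]
FD 11.8: (4.394,5.606) -> (12.738,-2.738) [heading=315, draw]
FD 9.8: (12.738,-2.738) -> (19.668,-9.668) [heading=315, draw]
FD 1: (19.668,-9.668) -> (20.375,-10.375) [heading=315, draw]
FD 3.9: (20.375,-10.375) -> (23.132,-13.132) [heading=315, draw]
RT 120: heading 315 -> 195
RT 120: heading 195 -> 75
BK 5.7: (23.132,-13.132) -> (21.657,-18.638) [heading=75, draw]
LT 15: heading 75 -> 90
RT 45: heading 90 -> 45
LT 72: heading 45 -> 117
FD 13.7: (21.657,-18.638) -> (15.438,-6.431) [heading=117, draw]
Final: pos=(15.438,-6.431), heading=117, 8 segment(s) drawn

Answer: 15.438 -6.431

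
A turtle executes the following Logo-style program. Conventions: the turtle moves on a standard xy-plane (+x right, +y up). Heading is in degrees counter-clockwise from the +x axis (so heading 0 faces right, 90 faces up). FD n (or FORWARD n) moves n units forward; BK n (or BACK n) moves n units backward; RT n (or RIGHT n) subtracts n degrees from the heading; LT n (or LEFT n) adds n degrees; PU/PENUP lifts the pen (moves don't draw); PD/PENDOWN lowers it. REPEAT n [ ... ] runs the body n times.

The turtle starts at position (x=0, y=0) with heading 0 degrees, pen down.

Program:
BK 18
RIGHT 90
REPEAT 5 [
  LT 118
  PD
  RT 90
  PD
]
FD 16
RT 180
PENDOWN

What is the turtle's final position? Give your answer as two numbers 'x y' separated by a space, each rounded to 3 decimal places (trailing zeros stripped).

Executing turtle program step by step:
Start: pos=(0,0), heading=0, pen down
BK 18: (0,0) -> (-18,0) [heading=0, draw]
RT 90: heading 0 -> 270
REPEAT 5 [
  -- iteration 1/5 --
  LT 118: heading 270 -> 28
  PD: pen down
  RT 90: heading 28 -> 298
  PD: pen down
  -- iteration 2/5 --
  LT 118: heading 298 -> 56
  PD: pen down
  RT 90: heading 56 -> 326
  PD: pen down
  -- iteration 3/5 --
  LT 118: heading 326 -> 84
  PD: pen down
  RT 90: heading 84 -> 354
  PD: pen down
  -- iteration 4/5 --
  LT 118: heading 354 -> 112
  PD: pen down
  RT 90: heading 112 -> 22
  PD: pen down
  -- iteration 5/5 --
  LT 118: heading 22 -> 140
  PD: pen down
  RT 90: heading 140 -> 50
  PD: pen down
]
FD 16: (-18,0) -> (-7.715,12.257) [heading=50, draw]
RT 180: heading 50 -> 230
PD: pen down
Final: pos=(-7.715,12.257), heading=230, 2 segment(s) drawn

Answer: -7.715 12.257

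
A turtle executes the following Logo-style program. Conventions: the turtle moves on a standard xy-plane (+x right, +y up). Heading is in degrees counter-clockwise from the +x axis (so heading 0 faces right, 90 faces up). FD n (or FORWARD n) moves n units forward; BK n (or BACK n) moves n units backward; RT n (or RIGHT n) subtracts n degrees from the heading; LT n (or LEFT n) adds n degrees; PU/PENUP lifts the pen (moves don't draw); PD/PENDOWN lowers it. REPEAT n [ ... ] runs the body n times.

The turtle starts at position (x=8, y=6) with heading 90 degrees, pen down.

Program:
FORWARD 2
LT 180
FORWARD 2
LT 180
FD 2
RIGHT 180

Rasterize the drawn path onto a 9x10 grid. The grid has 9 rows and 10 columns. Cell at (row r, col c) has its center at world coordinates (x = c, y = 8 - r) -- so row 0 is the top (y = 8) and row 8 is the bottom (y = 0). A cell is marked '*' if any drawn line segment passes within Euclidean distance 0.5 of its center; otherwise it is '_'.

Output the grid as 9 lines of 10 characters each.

Answer: ________*_
________*_
________*_
__________
__________
__________
__________
__________
__________

Derivation:
Segment 0: (8,6) -> (8,8)
Segment 1: (8,8) -> (8,6)
Segment 2: (8,6) -> (8,8)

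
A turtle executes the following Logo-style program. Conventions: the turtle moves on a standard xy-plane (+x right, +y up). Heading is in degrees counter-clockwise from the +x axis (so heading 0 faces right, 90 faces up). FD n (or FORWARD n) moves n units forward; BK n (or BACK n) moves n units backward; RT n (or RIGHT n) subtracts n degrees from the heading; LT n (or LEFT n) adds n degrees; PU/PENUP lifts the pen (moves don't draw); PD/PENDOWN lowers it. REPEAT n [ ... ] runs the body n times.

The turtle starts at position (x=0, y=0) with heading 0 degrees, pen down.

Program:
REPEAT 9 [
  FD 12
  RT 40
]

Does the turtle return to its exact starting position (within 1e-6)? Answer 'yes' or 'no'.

Executing turtle program step by step:
Start: pos=(0,0), heading=0, pen down
REPEAT 9 [
  -- iteration 1/9 --
  FD 12: (0,0) -> (12,0) [heading=0, draw]
  RT 40: heading 0 -> 320
  -- iteration 2/9 --
  FD 12: (12,0) -> (21.193,-7.713) [heading=320, draw]
  RT 40: heading 320 -> 280
  -- iteration 3/9 --
  FD 12: (21.193,-7.713) -> (23.276,-19.531) [heading=280, draw]
  RT 40: heading 280 -> 240
  -- iteration 4/9 --
  FD 12: (23.276,-19.531) -> (17.276,-29.923) [heading=240, draw]
  RT 40: heading 240 -> 200
  -- iteration 5/9 --
  FD 12: (17.276,-29.923) -> (6,-34.028) [heading=200, draw]
  RT 40: heading 200 -> 160
  -- iteration 6/9 --
  FD 12: (6,-34.028) -> (-5.276,-29.923) [heading=160, draw]
  RT 40: heading 160 -> 120
  -- iteration 7/9 --
  FD 12: (-5.276,-29.923) -> (-11.276,-19.531) [heading=120, draw]
  RT 40: heading 120 -> 80
  -- iteration 8/9 --
  FD 12: (-11.276,-19.531) -> (-9.193,-7.713) [heading=80, draw]
  RT 40: heading 80 -> 40
  -- iteration 9/9 --
  FD 12: (-9.193,-7.713) -> (0,0) [heading=40, draw]
  RT 40: heading 40 -> 0
]
Final: pos=(0,0), heading=0, 9 segment(s) drawn

Start position: (0, 0)
Final position: (0, 0)
Distance = 0; < 1e-6 -> CLOSED

Answer: yes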